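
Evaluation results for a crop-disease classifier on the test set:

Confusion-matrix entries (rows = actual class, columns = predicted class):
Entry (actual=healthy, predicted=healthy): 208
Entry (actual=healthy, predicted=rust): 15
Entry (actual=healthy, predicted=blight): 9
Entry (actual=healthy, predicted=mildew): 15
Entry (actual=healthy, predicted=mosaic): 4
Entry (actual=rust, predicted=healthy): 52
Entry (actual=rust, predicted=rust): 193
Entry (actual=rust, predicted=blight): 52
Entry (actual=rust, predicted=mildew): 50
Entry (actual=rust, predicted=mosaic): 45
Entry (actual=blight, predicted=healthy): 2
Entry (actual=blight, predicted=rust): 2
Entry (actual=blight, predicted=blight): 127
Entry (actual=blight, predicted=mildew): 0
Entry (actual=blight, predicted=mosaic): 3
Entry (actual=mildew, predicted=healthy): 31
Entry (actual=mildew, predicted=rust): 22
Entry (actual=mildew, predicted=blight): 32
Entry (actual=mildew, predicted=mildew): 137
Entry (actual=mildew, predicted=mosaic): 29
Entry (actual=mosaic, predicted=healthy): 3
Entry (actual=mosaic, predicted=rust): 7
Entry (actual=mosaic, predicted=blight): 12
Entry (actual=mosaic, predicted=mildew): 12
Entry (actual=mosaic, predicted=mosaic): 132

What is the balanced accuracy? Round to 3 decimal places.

0.722

Balanced accuracy = mean of per-class recall.
  healthy: recall = 208/251 = 0.8287
  rust: recall = 193/392 = 0.4923
  blight: recall = 127/134 = 0.9478
  mildew: recall = 137/251 = 0.5458
  mosaic: recall = 132/166 = 0.7952
Mean = (0.8287 + 0.4923 + 0.9478 + 0.5458 + 0.7952) / 5 = 0.722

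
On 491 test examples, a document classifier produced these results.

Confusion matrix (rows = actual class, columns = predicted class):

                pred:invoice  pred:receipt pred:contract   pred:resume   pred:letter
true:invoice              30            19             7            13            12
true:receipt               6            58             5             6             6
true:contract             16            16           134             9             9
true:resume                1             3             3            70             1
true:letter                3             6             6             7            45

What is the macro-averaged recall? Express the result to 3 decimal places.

Per-class recall (TP/(TP+FN)):
  invoice: TP=30, FN=19+7+13+12=51 → 30/81 = 0.3704
  receipt: TP=58, FN=6+5+6+6=23 → 58/81 = 0.7160
  contract: TP=134, FN=16+16+9+9=50 → 134/184 = 0.7283
  resume: TP=70, FN=1+3+3+1=8 → 70/78 = 0.8974
  letter: TP=45, FN=3+6+6+7=22 → 45/67 = 0.6716
Macro-recall = mean = (0.3704 + 0.7160 + 0.7283 + 0.8974 + 0.6716) / 5 = 0.677

0.677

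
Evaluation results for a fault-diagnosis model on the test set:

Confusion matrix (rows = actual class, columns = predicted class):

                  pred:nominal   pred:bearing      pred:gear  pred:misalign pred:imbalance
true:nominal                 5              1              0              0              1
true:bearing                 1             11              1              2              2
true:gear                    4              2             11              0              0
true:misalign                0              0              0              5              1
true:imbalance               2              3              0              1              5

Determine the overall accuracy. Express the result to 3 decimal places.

Accuracy = trace / total = (5+11+11+5+5=37) / 58 = 37/58 = 0.638

0.638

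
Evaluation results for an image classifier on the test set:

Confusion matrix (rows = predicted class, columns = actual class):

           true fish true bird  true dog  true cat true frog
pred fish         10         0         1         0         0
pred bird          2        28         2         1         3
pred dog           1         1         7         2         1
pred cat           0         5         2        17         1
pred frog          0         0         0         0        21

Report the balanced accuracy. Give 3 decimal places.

Balanced accuracy = mean of per-class recall.
  fish: recall = 10/13 = 0.7692
  bird: recall = 28/34 = 0.8235
  dog: recall = 7/12 = 0.5833
  cat: recall = 17/20 = 0.8500
  frog: recall = 21/26 = 0.8077
Mean = (0.7692 + 0.8235 + 0.5833 + 0.8500 + 0.8077) / 5 = 0.767

0.767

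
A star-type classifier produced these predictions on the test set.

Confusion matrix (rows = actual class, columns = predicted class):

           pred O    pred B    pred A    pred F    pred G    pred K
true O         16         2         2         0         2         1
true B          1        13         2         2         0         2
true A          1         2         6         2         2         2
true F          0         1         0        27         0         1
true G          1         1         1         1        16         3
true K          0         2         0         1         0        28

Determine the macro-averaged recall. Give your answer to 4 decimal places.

Per-class recall (TP/(TP+FN)):
  O: TP=16, FN=2+2+0+2+1=7 → 16/23 = 0.69565
  B: TP=13, FN=1+2+2+0+2=7 → 13/20 = 0.65000
  A: TP=6, FN=1+2+2+2+2=9 → 6/15 = 0.40000
  F: TP=27, FN=0+1+0+0+1=2 → 27/29 = 0.93103
  G: TP=16, FN=1+1+1+1+3=7 → 16/23 = 0.69565
  K: TP=28, FN=0+2+0+1+0=3 → 28/31 = 0.90323
Macro-recall = mean = (0.69565 + 0.65000 + 0.40000 + 0.93103 + 0.69565 + 0.90323) / 6 = 0.7126

0.7126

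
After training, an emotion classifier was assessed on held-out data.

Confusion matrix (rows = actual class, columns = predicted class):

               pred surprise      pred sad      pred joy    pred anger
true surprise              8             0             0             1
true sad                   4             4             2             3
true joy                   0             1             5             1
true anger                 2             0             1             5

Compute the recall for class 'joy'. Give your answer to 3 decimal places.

0.714

Treat 'joy' as positive and all other classes as negative.
recall = TP/(TP+FN).
joy: TP=5, FN=0+1+1=2 → 5/7 = 0.7143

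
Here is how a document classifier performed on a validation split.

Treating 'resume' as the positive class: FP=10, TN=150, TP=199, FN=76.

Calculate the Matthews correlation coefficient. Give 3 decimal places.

MCC = (TP·TN − FP·FN) / √((TP+FP)(TP+FN)(TN+FP)(TN+FN))
Numerator = 199·150 − 10·76 = 29090
Denominator = √(209·275·160·226) = √2078296000 = 45588.3318
MCC = 29090 / 45588.3318 = 0.638

0.638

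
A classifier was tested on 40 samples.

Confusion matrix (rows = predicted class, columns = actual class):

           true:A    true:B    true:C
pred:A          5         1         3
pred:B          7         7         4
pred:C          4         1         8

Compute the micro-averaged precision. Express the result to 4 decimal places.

0.5000

Micro-averaging pools counts across classes: ΣTP=20, ΣFP=20, ΣFN=20.
Micro-precision = TP/(TP+FP) on pooled counts = 0.5000 (equals overall accuracy in single-label multiclass).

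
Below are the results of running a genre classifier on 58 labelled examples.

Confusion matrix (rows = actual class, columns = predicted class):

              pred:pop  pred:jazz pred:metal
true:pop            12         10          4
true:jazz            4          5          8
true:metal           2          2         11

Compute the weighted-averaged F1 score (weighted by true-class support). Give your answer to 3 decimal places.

Per-class F1 score (2·TP/(2·TP+FP+FN)):
  pop: TP=12, FP=4+2=6, FN=10+4=14 → 24/44 = 0.5455
  jazz: TP=5, FP=10+2=12, FN=4+8=12 → 10/34 = 0.2941
  metal: TP=11, FP=4+8=12, FN=2+2=4 → 22/38 = 0.5789
Weighted-F1 score = Σ (supportᵢ/N)·F1 scoreᵢ with N=58: (26/58)·0.5455 + (17/58)·0.2941 + (15/58)·0.5789 = 0.480

0.480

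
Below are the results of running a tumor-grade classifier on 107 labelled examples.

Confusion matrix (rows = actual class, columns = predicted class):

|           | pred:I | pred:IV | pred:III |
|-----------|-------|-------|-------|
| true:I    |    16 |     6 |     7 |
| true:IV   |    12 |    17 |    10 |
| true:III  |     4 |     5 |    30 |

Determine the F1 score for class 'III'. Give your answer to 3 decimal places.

Take TP from the diagonal, FP from the rest of the 'III' prediction marginal, FN from the rest of the 'III' actual marginal.
F1 score = 2·TP/(2·TP+FP+FN).
III: TP=30, FP=7+10=17, FN=4+5=9 → 60/86 = 0.6977

0.698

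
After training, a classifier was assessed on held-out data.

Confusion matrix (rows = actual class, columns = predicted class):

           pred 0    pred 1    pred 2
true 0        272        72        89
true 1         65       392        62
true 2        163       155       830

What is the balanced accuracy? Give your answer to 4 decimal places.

0.7022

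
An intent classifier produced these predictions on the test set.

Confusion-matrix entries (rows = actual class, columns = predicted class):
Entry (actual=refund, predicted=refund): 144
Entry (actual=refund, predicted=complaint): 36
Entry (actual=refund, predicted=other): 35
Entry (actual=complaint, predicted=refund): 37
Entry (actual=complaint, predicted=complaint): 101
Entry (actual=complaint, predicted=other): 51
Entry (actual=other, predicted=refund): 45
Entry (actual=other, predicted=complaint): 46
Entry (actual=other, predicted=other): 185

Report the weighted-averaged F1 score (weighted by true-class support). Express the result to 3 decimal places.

Per-class F1 score (2·TP/(2·TP+FP+FN)):
  refund: TP=144, FP=37+45=82, FN=36+35=71 → 288/441 = 0.6531
  complaint: TP=101, FP=36+46=82, FN=37+51=88 → 202/372 = 0.5430
  other: TP=185, FP=35+51=86, FN=45+46=91 → 370/547 = 0.6764
Weighted-F1 score = Σ (supportᵢ/N)·F1 scoreᵢ with N=680: (215/680)·0.6531 + (189/680)·0.5430 + (276/680)·0.6764 = 0.632

0.632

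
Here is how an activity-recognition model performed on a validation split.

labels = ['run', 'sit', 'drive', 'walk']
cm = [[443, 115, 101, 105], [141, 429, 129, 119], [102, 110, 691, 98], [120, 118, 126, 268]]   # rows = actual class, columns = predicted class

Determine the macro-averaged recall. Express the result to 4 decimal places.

0.5547

Per-class recall (TP/(TP+FN)):
  run: TP=443, FN=115+101+105=321 → 443/764 = 0.57984
  sit: TP=429, FN=141+129+119=389 → 429/818 = 0.52445
  drive: TP=691, FN=102+110+98=310 → 691/1001 = 0.69031
  walk: TP=268, FN=120+118+126=364 → 268/632 = 0.42405
Macro-recall = mean = (0.57984 + 0.52445 + 0.69031 + 0.42405) / 4 = 0.5547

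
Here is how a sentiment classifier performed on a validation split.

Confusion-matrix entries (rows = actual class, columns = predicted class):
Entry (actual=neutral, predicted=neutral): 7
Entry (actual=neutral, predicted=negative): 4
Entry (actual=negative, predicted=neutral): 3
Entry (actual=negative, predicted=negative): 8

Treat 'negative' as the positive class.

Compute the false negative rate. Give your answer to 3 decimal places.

FNR = FN/(FN+TP) = 3/(3+8) = 0.273

0.273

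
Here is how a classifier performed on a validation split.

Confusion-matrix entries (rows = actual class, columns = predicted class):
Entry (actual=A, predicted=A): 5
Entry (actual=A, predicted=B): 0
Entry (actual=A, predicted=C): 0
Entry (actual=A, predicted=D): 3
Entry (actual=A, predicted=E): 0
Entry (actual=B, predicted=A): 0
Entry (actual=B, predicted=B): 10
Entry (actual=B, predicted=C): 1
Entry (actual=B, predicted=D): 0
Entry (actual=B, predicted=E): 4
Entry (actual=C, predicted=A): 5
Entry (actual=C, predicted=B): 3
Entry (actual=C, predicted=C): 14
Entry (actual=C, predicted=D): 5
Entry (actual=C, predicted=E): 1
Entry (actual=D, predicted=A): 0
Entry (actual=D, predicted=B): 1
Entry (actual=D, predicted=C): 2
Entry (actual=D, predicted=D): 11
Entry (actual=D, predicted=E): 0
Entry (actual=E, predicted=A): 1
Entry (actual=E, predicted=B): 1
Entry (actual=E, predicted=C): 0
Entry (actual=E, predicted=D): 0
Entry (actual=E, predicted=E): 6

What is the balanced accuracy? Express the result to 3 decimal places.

Balanced accuracy = mean of per-class recall.
  A: recall = 5/8 = 0.6250
  B: recall = 10/15 = 0.6667
  C: recall = 14/28 = 0.5000
  D: recall = 11/14 = 0.7857
  E: recall = 6/8 = 0.7500
Mean = (0.6250 + 0.6667 + 0.5000 + 0.7857 + 0.7500) / 5 = 0.665

0.665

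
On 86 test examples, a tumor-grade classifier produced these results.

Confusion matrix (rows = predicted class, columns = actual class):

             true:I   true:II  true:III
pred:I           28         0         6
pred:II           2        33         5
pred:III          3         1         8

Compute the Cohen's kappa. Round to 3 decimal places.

Observed agreement pₒ = trace/N = 69/86 = 0.8023
Expected agreement pₑ = Σ (rowᵢ·colᵢ)/N² = (33·34 + 34·40 + 19·12)/86² = 0.3664
κ = (pₒ − pₑ)/(1 − pₑ) = (0.8023 − 0.3664)/(1 − 0.3664) = 0.688

0.688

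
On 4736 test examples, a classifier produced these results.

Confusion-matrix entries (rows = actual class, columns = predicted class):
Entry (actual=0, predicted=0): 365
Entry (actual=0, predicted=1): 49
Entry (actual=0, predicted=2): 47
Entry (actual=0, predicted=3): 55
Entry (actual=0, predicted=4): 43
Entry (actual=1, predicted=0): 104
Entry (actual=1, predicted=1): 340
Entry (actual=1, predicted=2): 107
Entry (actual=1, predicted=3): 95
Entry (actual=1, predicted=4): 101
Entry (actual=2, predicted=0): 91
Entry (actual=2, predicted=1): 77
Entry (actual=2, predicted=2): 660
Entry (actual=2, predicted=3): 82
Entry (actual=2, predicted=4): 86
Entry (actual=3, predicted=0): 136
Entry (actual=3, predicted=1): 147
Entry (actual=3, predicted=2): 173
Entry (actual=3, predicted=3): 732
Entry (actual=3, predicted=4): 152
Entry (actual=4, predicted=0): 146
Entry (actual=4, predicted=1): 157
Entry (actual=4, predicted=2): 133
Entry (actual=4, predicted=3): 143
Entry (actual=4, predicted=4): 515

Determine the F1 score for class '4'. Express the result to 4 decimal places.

0.5173

One-vs-rest for '4': TP = diagonal; FP = other classes predicted '4'; FN = '4' predicted as other.
F1 score = 2·TP/(2·TP+FP+FN).
4: TP=515, FP=43+101+86+152=382, FN=146+157+133+143=579 → 1030/1991 = 0.51733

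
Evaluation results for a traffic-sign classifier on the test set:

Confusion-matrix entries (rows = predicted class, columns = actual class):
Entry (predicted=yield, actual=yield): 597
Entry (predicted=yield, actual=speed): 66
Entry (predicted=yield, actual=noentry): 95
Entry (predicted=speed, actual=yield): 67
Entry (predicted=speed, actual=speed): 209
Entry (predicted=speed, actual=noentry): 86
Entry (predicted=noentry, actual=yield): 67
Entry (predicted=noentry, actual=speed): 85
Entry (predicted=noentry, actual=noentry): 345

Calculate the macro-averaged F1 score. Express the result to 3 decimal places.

0.685

Per-class F1 score (2·TP/(2·TP+FP+FN)):
  yield: TP=597, FP=66+95=161, FN=67+67=134 → 1194/1489 = 0.8019
  speed: TP=209, FP=67+86=153, FN=66+85=151 → 418/722 = 0.5789
  noentry: TP=345, FP=67+85=152, FN=95+86=181 → 690/1023 = 0.6745
Macro-F1 score = mean = (0.8019 + 0.5789 + 0.6745) / 3 = 0.685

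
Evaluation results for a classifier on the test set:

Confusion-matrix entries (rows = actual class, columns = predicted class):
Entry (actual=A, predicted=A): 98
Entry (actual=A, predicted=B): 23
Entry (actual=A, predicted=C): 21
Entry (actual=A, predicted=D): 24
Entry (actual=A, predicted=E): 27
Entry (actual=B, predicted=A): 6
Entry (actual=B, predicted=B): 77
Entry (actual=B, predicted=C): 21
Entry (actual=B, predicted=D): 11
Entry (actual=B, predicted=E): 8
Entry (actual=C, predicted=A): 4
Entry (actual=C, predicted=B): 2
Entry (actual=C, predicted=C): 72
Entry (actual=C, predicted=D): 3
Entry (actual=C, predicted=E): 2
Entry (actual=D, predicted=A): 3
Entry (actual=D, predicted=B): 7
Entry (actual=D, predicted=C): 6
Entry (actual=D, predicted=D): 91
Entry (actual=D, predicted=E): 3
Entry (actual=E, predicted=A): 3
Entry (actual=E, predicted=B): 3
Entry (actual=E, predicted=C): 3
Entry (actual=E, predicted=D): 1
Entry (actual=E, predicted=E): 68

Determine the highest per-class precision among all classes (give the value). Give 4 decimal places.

0.8596

Per-class precision (TP/(TP+FP)):
  A: TP=98, FP=6+4+3+3=16 → 98/114 = 0.85965
  B: TP=77, FP=23+2+7+3=35 → 77/112 = 0.68750
  C: TP=72, FP=21+21+6+3=51 → 72/123 = 0.58537
  D: TP=91, FP=24+11+3+1=39 → 91/130 = 0.70000
  E: TP=68, FP=27+8+2+3=40 → 68/108 = 0.62963
Highest is class 'A' with precision = 0.8596.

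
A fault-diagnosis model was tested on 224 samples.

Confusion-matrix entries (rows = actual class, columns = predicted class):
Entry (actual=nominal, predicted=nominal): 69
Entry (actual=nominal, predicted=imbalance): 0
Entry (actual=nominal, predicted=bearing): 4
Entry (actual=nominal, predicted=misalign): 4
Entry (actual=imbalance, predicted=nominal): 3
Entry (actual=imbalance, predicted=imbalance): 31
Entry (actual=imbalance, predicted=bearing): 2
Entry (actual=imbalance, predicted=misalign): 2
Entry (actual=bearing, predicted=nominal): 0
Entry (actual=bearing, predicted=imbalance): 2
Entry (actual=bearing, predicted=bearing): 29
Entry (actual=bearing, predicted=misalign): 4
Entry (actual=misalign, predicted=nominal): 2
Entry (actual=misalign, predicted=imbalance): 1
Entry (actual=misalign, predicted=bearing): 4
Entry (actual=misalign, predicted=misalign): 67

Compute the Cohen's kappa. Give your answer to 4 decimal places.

0.8264

Observed agreement pₒ = trace/N = 196/224 = 0.87500
Expected agreement pₑ = Σ (rowᵢ·colᵢ)/N² = (77·74 + 38·34 + 35·39 + 74·77)/224² = 0.28007
κ = (pₒ − pₑ)/(1 − pₑ) = (0.87500 − 0.28007)/(1 − 0.28007) = 0.8264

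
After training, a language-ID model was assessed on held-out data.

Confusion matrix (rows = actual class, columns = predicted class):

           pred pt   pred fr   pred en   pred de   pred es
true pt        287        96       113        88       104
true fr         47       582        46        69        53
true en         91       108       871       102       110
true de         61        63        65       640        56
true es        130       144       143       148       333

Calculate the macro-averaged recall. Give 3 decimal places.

Per-class recall (TP/(TP+FN)):
  pt: TP=287, FN=96+113+88+104=401 → 287/688 = 0.4172
  fr: TP=582, FN=47+46+69+53=215 → 582/797 = 0.7302
  en: TP=871, FN=91+108+102+110=411 → 871/1282 = 0.6794
  de: TP=640, FN=61+63+65+56=245 → 640/885 = 0.7232
  es: TP=333, FN=130+144+143+148=565 → 333/898 = 0.3708
Macro-recall = mean = (0.4172 + 0.7302 + 0.6794 + 0.7232 + 0.3708) / 5 = 0.584

0.584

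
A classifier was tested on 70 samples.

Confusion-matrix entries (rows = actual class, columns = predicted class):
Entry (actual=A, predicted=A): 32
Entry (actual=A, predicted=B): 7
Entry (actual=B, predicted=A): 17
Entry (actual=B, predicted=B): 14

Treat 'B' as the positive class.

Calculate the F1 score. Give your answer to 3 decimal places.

0.538

Precision = TP/(TP+FP) = 14/21 = 0.6667
Recall = TP/(TP+FN) = 14/31 = 0.4516
F1 = 2·TP/(2·TP+FP+FN) = 28/52 = 0.538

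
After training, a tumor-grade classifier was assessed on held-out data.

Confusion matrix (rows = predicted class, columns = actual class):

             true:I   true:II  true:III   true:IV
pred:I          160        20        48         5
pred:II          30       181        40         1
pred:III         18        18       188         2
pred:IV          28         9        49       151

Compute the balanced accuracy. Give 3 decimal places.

0.750

Balanced accuracy = mean of per-class recall.
  I: recall = 160/236 = 0.6780
  II: recall = 181/228 = 0.7939
  III: recall = 188/325 = 0.5785
  IV: recall = 151/159 = 0.9497
Mean = (0.6780 + 0.7939 + 0.5785 + 0.9497) / 4 = 0.750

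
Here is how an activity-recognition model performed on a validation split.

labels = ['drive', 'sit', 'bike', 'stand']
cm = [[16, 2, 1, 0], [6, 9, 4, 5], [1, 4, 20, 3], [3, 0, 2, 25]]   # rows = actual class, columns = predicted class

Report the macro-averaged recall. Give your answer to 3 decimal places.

0.691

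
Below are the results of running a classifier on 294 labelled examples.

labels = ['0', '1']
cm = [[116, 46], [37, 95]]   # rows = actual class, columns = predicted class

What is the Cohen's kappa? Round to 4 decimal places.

0.4330

Observed agreement pₒ = trace/N = 211/294 = 0.71769
Expected agreement pₑ = Σ (rowᵢ·colᵢ)/N² = (162·153 + 132·141)/294² = 0.50208
κ = (pₒ − pₑ)/(1 − pₑ) = (0.71769 − 0.50208)/(1 − 0.50208) = 0.4330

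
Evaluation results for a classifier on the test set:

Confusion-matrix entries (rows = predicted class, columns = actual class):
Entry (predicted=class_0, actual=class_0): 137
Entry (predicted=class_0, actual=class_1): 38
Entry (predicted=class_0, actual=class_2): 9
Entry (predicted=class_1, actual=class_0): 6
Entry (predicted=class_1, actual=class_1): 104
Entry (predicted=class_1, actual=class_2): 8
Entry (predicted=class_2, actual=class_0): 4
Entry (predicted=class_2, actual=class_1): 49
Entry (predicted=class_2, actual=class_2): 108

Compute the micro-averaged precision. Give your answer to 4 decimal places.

0.7538

Micro-averaging pools counts across classes: ΣTP=349, ΣFP=114, ΣFN=114.
Micro-precision = TP/(TP+FP) on pooled counts = 0.7538 (equals overall accuracy in single-label multiclass).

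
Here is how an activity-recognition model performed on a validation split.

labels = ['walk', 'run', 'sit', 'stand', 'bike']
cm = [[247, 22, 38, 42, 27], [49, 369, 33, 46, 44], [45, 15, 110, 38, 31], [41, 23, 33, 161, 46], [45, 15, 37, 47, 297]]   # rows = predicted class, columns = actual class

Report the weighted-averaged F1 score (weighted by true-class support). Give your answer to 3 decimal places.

0.618

Per-class F1 score (2·TP/(2·TP+FP+FN)):
  walk: TP=247, FP=22+38+42+27=129, FN=49+45+41+45=180 → 494/803 = 0.6152
  run: TP=369, FP=49+33+46+44=172, FN=22+15+23+15=75 → 738/985 = 0.7492
  sit: TP=110, FP=45+15+38+31=129, FN=38+33+33+37=141 → 220/490 = 0.4490
  stand: TP=161, FP=41+23+33+46=143, FN=42+46+38+47=173 → 322/638 = 0.5047
  bike: TP=297, FP=45+15+37+47=144, FN=27+44+31+46=148 → 594/886 = 0.6704
Weighted-F1 score = Σ (supportᵢ/N)·F1 scoreᵢ with N=1901: (427/1901)·0.6152 + (444/1901)·0.7492 + (251/1901)·0.4490 + (334/1901)·0.5047 + (445/1901)·0.6704 = 0.618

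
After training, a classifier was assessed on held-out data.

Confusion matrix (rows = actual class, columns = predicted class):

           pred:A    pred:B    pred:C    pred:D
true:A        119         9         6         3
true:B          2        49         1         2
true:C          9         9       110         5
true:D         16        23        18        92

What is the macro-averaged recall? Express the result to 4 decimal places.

0.8051

Per-class recall (TP/(TP+FN)):
  A: TP=119, FN=9+6+3=18 → 119/137 = 0.86861
  B: TP=49, FN=2+1+2=5 → 49/54 = 0.90741
  C: TP=110, FN=9+9+5=23 → 110/133 = 0.82707
  D: TP=92, FN=16+23+18=57 → 92/149 = 0.61745
Macro-recall = mean = (0.86861 + 0.90741 + 0.82707 + 0.61745) / 4 = 0.8051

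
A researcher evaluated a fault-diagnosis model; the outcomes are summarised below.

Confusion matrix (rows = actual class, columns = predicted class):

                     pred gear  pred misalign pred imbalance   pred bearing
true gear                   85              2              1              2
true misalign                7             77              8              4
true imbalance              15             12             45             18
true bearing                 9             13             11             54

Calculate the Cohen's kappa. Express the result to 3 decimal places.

0.625

Observed agreement pₒ = trace/N = 261/363 = 0.7190
Expected agreement pₑ = Σ (rowᵢ·colᵢ)/N² = (90·116 + 96·104 + 90·65 + 87·78)/363² = 0.2509
κ = (pₒ − pₑ)/(1 − pₑ) = (0.7190 − 0.2509)/(1 − 0.2509) = 0.625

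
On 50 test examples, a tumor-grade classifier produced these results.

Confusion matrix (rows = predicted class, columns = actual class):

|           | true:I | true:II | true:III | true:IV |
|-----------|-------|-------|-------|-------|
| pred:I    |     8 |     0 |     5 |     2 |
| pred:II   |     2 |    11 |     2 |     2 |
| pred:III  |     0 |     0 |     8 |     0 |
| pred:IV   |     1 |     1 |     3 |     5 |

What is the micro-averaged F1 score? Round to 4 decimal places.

Micro-averaging pools counts across classes: ΣTP=32, ΣFP=18, ΣFN=18.
Micro-F1 score = 2·TP/(2·TP+FP+FN) on pooled counts = 0.6400 (equals overall accuracy in single-label multiclass).

0.6400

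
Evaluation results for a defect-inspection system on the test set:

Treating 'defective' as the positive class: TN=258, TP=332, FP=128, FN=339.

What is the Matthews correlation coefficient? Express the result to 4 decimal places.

0.1585

MCC = (TP·TN − FP·FN) / √((TP+FP)(TP+FN)(TN+FP)(TN+FN))
Numerator = 332·258 − 128·339 = 42264
Denominator = √(460·671·386·597) = √71128227720 = 266698.7584
MCC = 42264 / 266698.7584 = 0.1585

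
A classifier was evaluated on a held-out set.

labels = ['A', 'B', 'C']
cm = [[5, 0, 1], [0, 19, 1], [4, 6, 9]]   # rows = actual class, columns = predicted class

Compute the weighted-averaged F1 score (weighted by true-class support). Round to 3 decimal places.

Per-class F1 score (2·TP/(2·TP+FP+FN)):
  A: TP=5, FP=0+4=4, FN=0+1=1 → 10/15 = 0.6667
  B: TP=19, FP=0+6=6, FN=0+1=1 → 38/45 = 0.8444
  C: TP=9, FP=1+1=2, FN=4+6=10 → 18/30 = 0.6000
Weighted-F1 score = Σ (supportᵢ/N)·F1 scoreᵢ with N=45: (6/45)·0.6667 + (20/45)·0.8444 + (19/45)·0.6000 = 0.718

0.718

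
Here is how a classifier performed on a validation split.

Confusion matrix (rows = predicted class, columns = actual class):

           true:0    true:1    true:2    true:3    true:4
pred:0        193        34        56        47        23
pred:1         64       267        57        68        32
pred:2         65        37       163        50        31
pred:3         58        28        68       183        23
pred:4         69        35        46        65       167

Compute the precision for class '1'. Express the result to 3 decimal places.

Treat '1' as positive and all other classes as negative.
precision = TP/(TP+FP).
1: TP=267, FP=64+57+68+32=221 → 267/488 = 0.5471

0.547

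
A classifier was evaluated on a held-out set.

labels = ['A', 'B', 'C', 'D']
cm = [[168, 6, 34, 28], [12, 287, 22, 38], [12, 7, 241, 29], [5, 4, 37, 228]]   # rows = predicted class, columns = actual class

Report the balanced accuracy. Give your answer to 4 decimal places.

Balanced accuracy = mean of per-class recall.
  A: recall = 168/197 = 0.85279
  B: recall = 287/304 = 0.94408
  C: recall = 241/334 = 0.72156
  D: recall = 228/323 = 0.70588
Mean = (0.85279 + 0.94408 + 0.72156 + 0.70588) / 4 = 0.8061

0.8061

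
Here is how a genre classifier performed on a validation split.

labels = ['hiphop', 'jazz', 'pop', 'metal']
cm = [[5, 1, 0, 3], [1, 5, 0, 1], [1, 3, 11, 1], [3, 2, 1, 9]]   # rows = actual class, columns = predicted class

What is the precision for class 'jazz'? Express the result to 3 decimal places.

Take TP from the diagonal, FP from the rest of the 'jazz' prediction marginal, FN from the rest of the 'jazz' actual marginal.
precision = TP/(TP+FP).
jazz: TP=5, FP=1+3+2=6 → 5/11 = 0.4545

0.455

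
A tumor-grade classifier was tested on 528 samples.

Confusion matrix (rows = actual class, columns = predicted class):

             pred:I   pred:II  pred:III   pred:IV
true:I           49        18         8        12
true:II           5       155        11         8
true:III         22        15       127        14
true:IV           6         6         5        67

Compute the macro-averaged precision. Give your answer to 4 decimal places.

Per-class precision (TP/(TP+FP)):
  I: TP=49, FP=5+22+6=33 → 49/82 = 0.59756
  II: TP=155, FP=18+15+6=39 → 155/194 = 0.79897
  III: TP=127, FP=8+11+5=24 → 127/151 = 0.84106
  IV: TP=67, FP=12+8+14=34 → 67/101 = 0.66337
Macro-precision = mean = (0.59756 + 0.79897 + 0.84106 + 0.66337) / 4 = 0.7252

0.7252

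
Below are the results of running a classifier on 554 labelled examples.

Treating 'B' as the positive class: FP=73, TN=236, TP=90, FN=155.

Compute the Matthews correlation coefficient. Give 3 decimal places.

MCC = (TP·TN − FP·FN) / √((TP+FP)(TP+FN)(TN+FP)(TN+FN))
Numerator = 90·236 − 73·155 = 9925
Denominator = √(163·245·309·391) = √4824906765 = 69461.5488
MCC = 9925 / 69461.5488 = 0.143

0.143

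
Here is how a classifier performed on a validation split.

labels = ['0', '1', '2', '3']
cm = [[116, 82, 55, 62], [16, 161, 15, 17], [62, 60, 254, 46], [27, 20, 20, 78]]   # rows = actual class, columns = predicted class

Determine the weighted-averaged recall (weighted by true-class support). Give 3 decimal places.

Per-class recall (TP/(TP+FN)):
  0: TP=116, FN=82+55+62=199 → 116/315 = 0.3683
  1: TP=161, FN=16+15+17=48 → 161/209 = 0.7703
  2: TP=254, FN=62+60+46=168 → 254/422 = 0.6019
  3: TP=78, FN=27+20+20=67 → 78/145 = 0.5379
Weighted-recall = Σ (supportᵢ/N)·recallᵢ with N=1091: (315/1091)·0.3683 + (209/1091)·0.7703 + (422/1091)·0.6019 + (145/1091)·0.5379 = 0.558

0.558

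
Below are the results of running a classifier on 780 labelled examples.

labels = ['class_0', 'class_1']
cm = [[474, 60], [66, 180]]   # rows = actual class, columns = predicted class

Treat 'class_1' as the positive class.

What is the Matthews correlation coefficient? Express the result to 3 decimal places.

MCC = (TP·TN − FP·FN) / √((TP+FP)(TP+FN)(TN+FP)(TN+FN))
Numerator = 180·474 − 60·66 = 81360
Denominator = √(240·246·534·540) = √17024774400 = 130479.0190
MCC = 81360 / 130479.0190 = 0.624

0.624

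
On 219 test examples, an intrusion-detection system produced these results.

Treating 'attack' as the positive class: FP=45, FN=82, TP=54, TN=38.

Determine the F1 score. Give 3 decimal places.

Precision = TP/(TP+FP) = 54/99 = 0.5455
Recall = TP/(TP+FN) = 54/136 = 0.3971
F1 = 2·TP/(2·TP+FP+FN) = 108/235 = 0.460

0.460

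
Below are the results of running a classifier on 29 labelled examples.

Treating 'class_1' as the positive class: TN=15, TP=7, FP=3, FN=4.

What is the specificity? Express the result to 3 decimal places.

0.833

Specificity = TN/(TN+FP) = 15/(15+3) = 0.833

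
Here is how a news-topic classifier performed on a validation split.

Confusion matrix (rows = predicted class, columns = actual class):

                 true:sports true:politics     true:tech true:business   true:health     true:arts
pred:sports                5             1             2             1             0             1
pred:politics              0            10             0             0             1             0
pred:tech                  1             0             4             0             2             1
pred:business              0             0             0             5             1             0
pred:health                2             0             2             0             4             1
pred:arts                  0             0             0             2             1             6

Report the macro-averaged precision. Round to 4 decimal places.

0.6423

Per-class precision (TP/(TP+FP)):
  sports: TP=5, FP=1+2+1+0+1=5 → 5/10 = 0.50000
  politics: TP=10, FP=0+0+0+1+0=1 → 10/11 = 0.90909
  tech: TP=4, FP=1+0+0+2+1=4 → 4/8 = 0.50000
  business: TP=5, FP=0+0+0+1+0=1 → 5/6 = 0.83333
  health: TP=4, FP=2+0+2+0+1=5 → 4/9 = 0.44444
  arts: TP=6, FP=0+0+0+2+1=3 → 6/9 = 0.66667
Macro-precision = mean = (0.50000 + 0.90909 + 0.50000 + 0.83333 + 0.44444 + 0.66667) / 6 = 0.6423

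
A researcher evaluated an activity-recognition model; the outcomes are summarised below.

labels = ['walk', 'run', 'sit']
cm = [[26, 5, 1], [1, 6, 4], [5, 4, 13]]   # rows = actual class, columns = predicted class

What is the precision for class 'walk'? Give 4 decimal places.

0.8125

precision = TP/(TP+FP).
walk: TP=26, FP=1+5=6 → 26/32 = 0.81250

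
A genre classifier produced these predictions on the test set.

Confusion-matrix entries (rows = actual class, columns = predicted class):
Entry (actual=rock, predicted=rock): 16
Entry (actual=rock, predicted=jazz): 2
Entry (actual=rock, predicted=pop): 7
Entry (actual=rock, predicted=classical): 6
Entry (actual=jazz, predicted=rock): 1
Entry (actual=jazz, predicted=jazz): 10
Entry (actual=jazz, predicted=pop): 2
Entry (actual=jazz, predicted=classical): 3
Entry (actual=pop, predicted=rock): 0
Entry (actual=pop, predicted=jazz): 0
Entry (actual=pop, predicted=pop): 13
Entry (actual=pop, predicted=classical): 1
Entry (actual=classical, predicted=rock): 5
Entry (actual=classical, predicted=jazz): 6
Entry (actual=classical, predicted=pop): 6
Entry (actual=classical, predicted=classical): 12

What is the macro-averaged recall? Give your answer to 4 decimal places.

0.6209

Per-class recall (TP/(TP+FN)):
  rock: TP=16, FN=2+7+6=15 → 16/31 = 0.51613
  jazz: TP=10, FN=1+2+3=6 → 10/16 = 0.62500
  pop: TP=13, FN=0+0+1=1 → 13/14 = 0.92857
  classical: TP=12, FN=5+6+6=17 → 12/29 = 0.41379
Macro-recall = mean = (0.51613 + 0.62500 + 0.92857 + 0.41379) / 4 = 0.6209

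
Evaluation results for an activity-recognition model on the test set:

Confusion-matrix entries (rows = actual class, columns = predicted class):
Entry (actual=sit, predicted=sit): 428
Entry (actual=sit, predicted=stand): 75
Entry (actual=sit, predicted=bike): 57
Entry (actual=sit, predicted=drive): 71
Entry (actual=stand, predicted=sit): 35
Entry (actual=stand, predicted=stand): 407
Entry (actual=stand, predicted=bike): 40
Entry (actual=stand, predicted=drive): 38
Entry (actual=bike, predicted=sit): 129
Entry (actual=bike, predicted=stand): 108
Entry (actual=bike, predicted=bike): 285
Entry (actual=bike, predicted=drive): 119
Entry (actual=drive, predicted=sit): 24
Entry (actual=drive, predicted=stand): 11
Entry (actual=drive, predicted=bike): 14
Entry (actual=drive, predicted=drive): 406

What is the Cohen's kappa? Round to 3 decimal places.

Observed agreement pₒ = trace/N = 1526/2247 = 0.6791
Expected agreement pₑ = Σ (rowᵢ·colᵢ)/N² = (631·616 + 520·601 + 641·396 + 455·634)/2247² = 0.2463
κ = (pₒ − pₑ)/(1 − pₑ) = (0.6791 − 0.2463)/(1 − 0.2463) = 0.574

0.574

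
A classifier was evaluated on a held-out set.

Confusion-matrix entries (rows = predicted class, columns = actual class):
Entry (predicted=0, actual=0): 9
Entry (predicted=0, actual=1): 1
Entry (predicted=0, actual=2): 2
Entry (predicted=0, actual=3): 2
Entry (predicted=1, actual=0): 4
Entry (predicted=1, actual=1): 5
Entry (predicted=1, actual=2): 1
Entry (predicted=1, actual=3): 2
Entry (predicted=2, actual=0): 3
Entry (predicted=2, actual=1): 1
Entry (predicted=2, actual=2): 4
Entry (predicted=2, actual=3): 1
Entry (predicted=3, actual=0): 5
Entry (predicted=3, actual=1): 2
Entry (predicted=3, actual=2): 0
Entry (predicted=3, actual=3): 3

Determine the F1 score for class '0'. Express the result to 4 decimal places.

0.5143

Take TP from the diagonal, FP from the rest of the '0' prediction marginal, FN from the rest of the '0' actual marginal.
F1 score = 2·TP/(2·TP+FP+FN).
0: TP=9, FP=1+2+2=5, FN=4+3+5=12 → 18/35 = 0.51429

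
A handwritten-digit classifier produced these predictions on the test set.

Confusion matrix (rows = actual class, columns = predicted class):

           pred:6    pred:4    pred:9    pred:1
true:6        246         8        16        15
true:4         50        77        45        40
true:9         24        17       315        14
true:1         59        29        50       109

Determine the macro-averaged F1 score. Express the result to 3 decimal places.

Per-class F1 score (2·TP/(2·TP+FP+FN)):
  6: TP=246, FP=50+24+59=133, FN=8+16+15=39 → 492/664 = 0.7410
  4: TP=77, FP=8+17+29=54, FN=50+45+40=135 → 154/343 = 0.4490
  9: TP=315, FP=16+45+50=111, FN=24+17+14=55 → 630/796 = 0.7915
  1: TP=109, FP=15+40+14=69, FN=59+29+50=138 → 218/425 = 0.5129
Macro-F1 score = mean = (0.7410 + 0.4490 + 0.7915 + 0.5129) / 4 = 0.624

0.624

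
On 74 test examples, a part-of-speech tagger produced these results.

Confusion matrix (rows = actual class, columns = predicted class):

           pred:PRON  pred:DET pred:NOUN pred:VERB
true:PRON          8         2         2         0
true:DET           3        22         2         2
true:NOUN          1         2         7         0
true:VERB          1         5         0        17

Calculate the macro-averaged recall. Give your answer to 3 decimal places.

Per-class recall (TP/(TP+FN)):
  PRON: TP=8, FN=2+2+0=4 → 8/12 = 0.6667
  DET: TP=22, FN=3+2+2=7 → 22/29 = 0.7586
  NOUN: TP=7, FN=1+2+0=3 → 7/10 = 0.7000
  VERB: TP=17, FN=1+5+0=6 → 17/23 = 0.7391
Macro-recall = mean = (0.6667 + 0.7586 + 0.7000 + 0.7391) / 4 = 0.716

0.716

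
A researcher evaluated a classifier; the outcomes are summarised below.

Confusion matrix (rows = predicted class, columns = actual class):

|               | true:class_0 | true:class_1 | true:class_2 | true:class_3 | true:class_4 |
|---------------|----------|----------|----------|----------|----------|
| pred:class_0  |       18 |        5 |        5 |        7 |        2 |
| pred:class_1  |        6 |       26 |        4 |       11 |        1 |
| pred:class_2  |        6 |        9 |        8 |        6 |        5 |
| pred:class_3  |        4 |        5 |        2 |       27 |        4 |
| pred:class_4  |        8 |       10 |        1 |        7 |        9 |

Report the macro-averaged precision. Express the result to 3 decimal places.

0.433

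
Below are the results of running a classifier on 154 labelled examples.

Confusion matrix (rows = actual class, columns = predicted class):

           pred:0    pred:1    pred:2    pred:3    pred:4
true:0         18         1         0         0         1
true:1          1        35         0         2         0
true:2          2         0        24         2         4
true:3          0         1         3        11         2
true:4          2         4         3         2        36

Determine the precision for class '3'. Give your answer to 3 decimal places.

0.647

Treat '3' as positive and all other classes as negative.
precision = TP/(TP+FP).
3: TP=11, FP=0+2+2+2=6 → 11/17 = 0.6471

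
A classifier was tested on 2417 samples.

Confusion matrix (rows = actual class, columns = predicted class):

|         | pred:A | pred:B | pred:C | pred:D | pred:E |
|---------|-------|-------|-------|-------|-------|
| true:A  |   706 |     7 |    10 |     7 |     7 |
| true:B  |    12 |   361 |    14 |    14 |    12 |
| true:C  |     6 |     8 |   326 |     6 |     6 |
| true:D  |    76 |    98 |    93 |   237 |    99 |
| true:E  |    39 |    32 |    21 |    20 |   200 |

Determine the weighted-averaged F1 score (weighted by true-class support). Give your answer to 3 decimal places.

0.738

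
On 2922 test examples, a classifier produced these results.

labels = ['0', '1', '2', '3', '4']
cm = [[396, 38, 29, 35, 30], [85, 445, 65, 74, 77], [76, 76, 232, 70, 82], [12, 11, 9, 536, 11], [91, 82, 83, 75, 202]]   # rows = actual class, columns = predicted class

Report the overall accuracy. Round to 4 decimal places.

0.6198

Accuracy = trace / total = (396+445+232+536+202=1811) / 2922 = 1811/2922 = 0.6198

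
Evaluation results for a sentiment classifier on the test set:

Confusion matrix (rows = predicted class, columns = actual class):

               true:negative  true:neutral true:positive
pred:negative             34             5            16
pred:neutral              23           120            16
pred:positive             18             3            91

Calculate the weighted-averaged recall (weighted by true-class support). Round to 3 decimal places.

0.752

Per-class recall (TP/(TP+FN)):
  negative: TP=34, FN=23+18=41 → 34/75 = 0.4533
  neutral: TP=120, FN=5+3=8 → 120/128 = 0.9375
  positive: TP=91, FN=16+16=32 → 91/123 = 0.7398
Weighted-recall = Σ (supportᵢ/N)·recallᵢ with N=326: (75/326)·0.4533 + (128/326)·0.9375 + (123/326)·0.7398 = 0.752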